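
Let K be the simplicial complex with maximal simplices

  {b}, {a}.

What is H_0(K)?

Order the vertices as a < b. Listing each simplex with vertices in this order, K has dimension 0 with simplices:

  0-simplices (2): a, b

giving chain groups C_0 ≅ Z^2.

From H_k ≅ ker(∂_k) / im(∂_{k+1}) we obtain:

  H_0: rank C_0 − rank ∂_1 = 2 − 0 = 2, and there is no ∂_1, so H_0 ≅ Z^2.

H_0 ≅ Z^2.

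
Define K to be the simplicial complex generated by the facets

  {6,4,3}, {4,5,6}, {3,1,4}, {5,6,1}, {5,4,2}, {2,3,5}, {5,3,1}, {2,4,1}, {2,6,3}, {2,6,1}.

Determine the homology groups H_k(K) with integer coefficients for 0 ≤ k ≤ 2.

Order the vertices as 1 < 2 < 3 < 4 < 5 < 6. Listing each simplex with vertices in this order, K has dimension 2 with simplices:

  0-simplices (6): [1], [2], [3], [4], [5], [6]
  1-simplices (15): [1,2], [1,3], [1,4], [1,5], [1,6], [2,3], [2,4], [2,5], [2,6], [3,4], [3,5], [3,6], [4,5], [4,6], [5,6]
  2-simplices (10): [1,2,4], [1,2,6], [1,3,4], [1,3,5], [1,5,6], [2,3,5], [2,3,6], [2,4,5], [3,4,6], [4,5,6]

so the chain groups are C_0 ≅ Z^6, C_1 ≅ Z^15, C_2 ≅ Z^10.

The boundary map ∂_1: C_1 → C_0 is given by ∂[p,q] = [q] − [p].
This gives a 6×15 integer matrix of rank 5; reducing to Smith normal form yields diagonal entries (1,1,1,1,1).

Boundary ∂_2: C_2 → C_1 sends each 2-simplex [p,q,r] to [q,r] − [p,r] + [p,q]. For instance
  ∂[1,5,6] = [5,6] − [1,6] + [1,5],
  ∂[4,5,6] = [5,6] − [4,6] + [4,5].
This gives a 15×10 integer matrix of rank 10; reducing to Smith normal form yields diagonal entries (1,1,1,1,1,1,1,1,1,2).

Now H_k = ker ∂_k / im ∂_{k+1}, so:

  H_0: rank C_0 − rank ∂_1 = 6 − 5 = 1, and the invariant factors of ∂_1 are all 1, so H_0 ≅ Z.
  H_1: rank ker ∂_1 − rank ∂_2 = (15 − 5) − 10 = 0, and ∂_2 has invariant factor 2 > 1, so H_1 ≅ Z/2Z.
  H_2: rank ker ∂_2 − rank ∂_3 = (10 − 10) − 0 = 0, and there is no ∂_3, so H_2 ≅ 0.

(K is a triangulation of the real projective plane RP^2.)

H_0 ≅ Z,  H_1 ≅ Z/2Z,  H_2 = 0.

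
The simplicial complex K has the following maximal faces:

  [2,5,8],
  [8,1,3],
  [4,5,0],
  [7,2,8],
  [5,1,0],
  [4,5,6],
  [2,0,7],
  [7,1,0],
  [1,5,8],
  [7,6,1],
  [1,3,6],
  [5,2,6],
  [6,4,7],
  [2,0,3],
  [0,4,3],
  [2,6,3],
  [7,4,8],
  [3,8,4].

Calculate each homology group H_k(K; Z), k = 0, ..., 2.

H_0 = Z,  H_1 = Z^2,  H_2 = Z.

We work with the vertex ordering 0 < 1 < 2 < 3 < 4 < 5 < 6 < 7 < 8. The simplices of K, each written with vertices in increasing order, are:

  0-simplices (9): [0], [1], [2], [3], [4], [5], [6], [7], [8]
  1-simplices (27): (27 of them)
  2-simplices (18): [0,1,5], [0,1,7], [0,2,3], [0,2,7], [0,3,4], [0,4,5], [1,3,6], [1,3,8], [1,5,8], [1,6,7], [2,3,6], [2,5,6], [2,5,8], [2,7,8], [3,4,8], [4,5,6], [4,6,7], [4,7,8]

so the chain groups are C_0 ≅ Z^9, C_1 ≅ Z^27, C_2 ≅ Z^18.

Boundary ∂_1: C_1 → C_0 is given by ∂[p,q] = [q] − [p]. For instance
  ∂[0,1] = [1] − [0].
As a 9×27 matrix over Z this has rank 8, with invariant factors (1,1,1,1,1,1,1,1).

The boundary map ∂_2: C_2 → C_1 sends each 2-simplex [p,q,r] to [q,r] − [p,r] + [p,q]. For instance
  ∂[1,5,8] = [5,8] − [1,8] + [1,5],
  ∂[0,2,3] = [2,3] − [0,3] + [0,2].
As a 27×18 matrix over Z this has rank 17, with invariant factors (1,1,1,1,1,1,1,1,1,1,1,1,1,1,1,1,1).

From H_k ≅ ker(∂_k) / im(∂_{k+1}) we obtain:

  H_0: rank C_0 − rank ∂_1 = 9 − 8 = 1, and the invariant factors of ∂_1 are all 1, so H_0 = Z.
  H_1: rank ker ∂_1 − rank ∂_2 = (27 − 8) − 17 = 2, and the invariant factors of ∂_2 are all 1, so H_1 = Z^2.
  H_2: rank ker ∂_2 − rank ∂_3 = (18 − 17) − 0 = 1, and there is no ∂_3, so H_2 = Z.

As a check, the Euler characteristic is 9 − 27 + 18 = 0, which agrees with 1 − 2 + 1 = 0.
(K is a triangulation of the torus T^2.)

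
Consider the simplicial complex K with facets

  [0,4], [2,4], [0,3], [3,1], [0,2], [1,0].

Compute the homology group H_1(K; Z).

H_1 = Z^2.

We work with the vertex ordering 0 < 1 < 2 < 3 < 4. The simplices of K, each written with vertices in increasing order, are:

  0-simplices (5): [0], [1], [2], [3], [4]
  1-simplices (6): [0,1], [0,2], [0,3], [0,4], [1,3], [2,4]

giving chain groups C_0 ≅ Z^5, C_1 ≅ Z^6.

The boundary map ∂_1: C_1 → C_0 maps an edge to its endpoints' difference, ∂[p,q] = q − p. For instance
  ∂[0,1] = [1] − [0].
This gives a 5×6 integer matrix of rank 4; reducing to Smith normal form yields diagonal entries (1,1,1,1).

From H_k ≅ ker(∂_k) / im(∂_{k+1}) we obtain:

  H_1: rank ker ∂_1 − rank ∂_2 = (6 − 4) − 0 = 2, and there is no ∂_2, so H_1 ≅ Z^2.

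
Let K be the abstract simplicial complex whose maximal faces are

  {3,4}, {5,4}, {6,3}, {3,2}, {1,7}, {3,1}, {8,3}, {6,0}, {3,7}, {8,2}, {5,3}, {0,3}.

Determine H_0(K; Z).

Fix the vertex order 0 < 1 < 2 < 3 < 4 < 5 < 6 < 7 < 8 and write every simplex with vertices in increasing order. Then dim K = 1 and the simplices of K are:

  0-simplices (9): [0], [1], [2], [3], [4], [5], [6], [7], [8]
  1-simplices (12): [0,3], [0,6], [1,3], [1,7], [2,3], [2,8], [3,4], [3,5], [3,6], [3,7], [3,8], [4,5]

giving chain groups C_0 ≅ Z^9, C_1 ≅ Z^12.

Boundary ∂_1: C_1 → C_0 is given by ∂[p,q] = [q] − [p]. For instance
  ∂[3,6] = [6] − [3].
As a 9×12 matrix over Z this has rank 8, with invariant factors (1,1,1,1,1,1,1,1).

Reading off H_k = ker ∂_k / im ∂_{k+1}:

  H_0: rank C_0 − rank ∂_1 = 9 − 8 = 1, and the invariant factors of ∂_1 are all 1, so H_0 ≅ Z.

(K is a triangulation of a wedge of 4 circles.)

H_0 ≅ Z.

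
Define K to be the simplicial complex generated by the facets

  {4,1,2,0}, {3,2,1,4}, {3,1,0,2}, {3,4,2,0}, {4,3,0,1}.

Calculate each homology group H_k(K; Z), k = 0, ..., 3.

H_0 ≅ Z,  H_1 = 0,  H_2 = 0,  H_3 ≅ Z.

Order the vertices as 0 < 1 < 2 < 3 < 4. Listing each simplex with vertices in this order, K has dimension 3 with simplices:

  0-simplices (5): [0], [1], [2], [3], [4]
  1-simplices (10): [0,1], [0,2], [0,3], [0,4], [1,2], [1,3], [1,4], [2,3], [2,4], [3,4]
  2-simplices (10): [0,1,2], [0,1,3], [0,1,4], [0,2,3], [0,2,4], [0,3,4], [1,2,3], [1,2,4], [1,3,4], [2,3,4]
  3-simplices (5): [0,1,2,3], [0,1,2,4], [0,1,3,4], [0,2,3,4], [1,2,3,4]

Hence C_0 ≅ Z^5, C_1 ≅ Z^10, C_2 ≅ Z^10, C_3 ≅ Z^5.

The boundary map ∂_1: C_1 → C_0 sends each edge [p,q] (with p < q) to q − p.
The resulting 5×10 matrix has rank 4, and its Smith normal form has invariant factors (1,1,1,1).

Boundary ∂_2: C_2 → C_1 sends each 2-simplex [p,q,r] to [q,r] − [p,r] + [p,q]. For instance
  ∂[0,2,4] = [2,4] − [0,4] + [0,2],
  ∂[1,2,4] = [2,4] − [1,4] + [1,2].
As a 10×10 matrix over Z this has rank 6, with invariant factors (1,1,1,1,1,1).

The boundary map ∂_3: C_3 → C_2 sends each 3-simplex σ to the alternating sum Σ_i (−1)^i (σ with its i-th vertex removed). For instance
  ∂[1,2,3,4] = [2,3,4] − [1,3,4] + [1,2,4] − [1,2,3],
  ∂[0,1,2,4] = [1,2,4] − [0,2,4] + [0,1,4] − [0,1,2].
The 10×5 boundary matrix has rank 4 and Smith normal form diag(1,1,1,1).

Reading off H_k = ker ∂_k / im ∂_{k+1}:

  H_0: rank C_0 − rank ∂_1 = 5 − 4 = 1, and the invariant factors of ∂_1 are all 1, so H_0 = Z.
  H_1: rank ker ∂_1 − rank ∂_2 = (10 − 4) − 6 = 0, and the invariant factors of ∂_2 are all 1, so H_1 = 0.
  H_2: rank ker ∂_2 − rank ∂_3 = (10 − 6) − 4 = 0, and the invariant factors of ∂_3 are all 1, so H_2 = 0.
  H_3: rank ker ∂_3 − rank ∂_4 = (5 − 4) − 0 = 1, and there is no ∂_4, so H_3 = Z.

As a check, the Euler characteristic is 5 − 10 + 10 − 5 = 0, which agrees with 1 − 0 + 0 − 1 = 0.
(K is a triangulation of the 3-sphere S^3.)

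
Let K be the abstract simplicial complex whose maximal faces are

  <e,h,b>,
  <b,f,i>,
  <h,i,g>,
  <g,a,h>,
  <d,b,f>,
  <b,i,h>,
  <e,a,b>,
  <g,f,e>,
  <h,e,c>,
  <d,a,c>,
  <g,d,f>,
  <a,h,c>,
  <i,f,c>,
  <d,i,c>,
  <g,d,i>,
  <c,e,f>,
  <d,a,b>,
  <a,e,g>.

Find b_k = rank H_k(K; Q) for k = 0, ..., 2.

K has 9 vertices, 27 edges, 18 triangles.
rank ∂_0 = 0, rank ∂_1 = 8 ⇒ b_0 = 9 − 0 − 8 = 1; all invariant factors of ∂_1 are 1 so no torsion. So H_0 = Z.
rank ∂_1 = 8, rank ∂_2 = 18 ⇒ b_1 = 27 − 8 − 18 = 1; ∂_2 has invariant factor(s) [2] giving torsion. So H_1 = Z × Z/2.
rank ∂_2 = 18, rank ∂_3 = 0 ⇒ b_2 = 18 − 18 − 0 = 0. So H_2 = 0.

b_0 = 1, b_1 = 1, b_2 = 0.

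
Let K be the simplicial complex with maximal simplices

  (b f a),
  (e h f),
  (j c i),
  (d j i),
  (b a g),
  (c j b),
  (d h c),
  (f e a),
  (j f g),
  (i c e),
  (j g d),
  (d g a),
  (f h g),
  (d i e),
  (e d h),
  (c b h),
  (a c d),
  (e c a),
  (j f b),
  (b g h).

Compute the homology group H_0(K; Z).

H_0 ≅ Z.

K has 10 vertices, 30 edges, 20 triangles.
rank ∂_0 = 0, rank ∂_1 = 9 ⇒ b_0 = 10 − 0 − 9 = 1; all invariant factors of ∂_1 are 1 so no torsion. So H_0 = Z.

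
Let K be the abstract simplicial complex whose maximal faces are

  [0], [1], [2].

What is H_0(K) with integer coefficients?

Order the vertices as 0 < 1 < 2. Listing each simplex with vertices in this order, K has dimension 0 with simplices:

  0-simplices (3): [0], [1], [2]

giving chain groups C_0 ≅ Z^3.

Reading off H_k = ker ∂_k / im ∂_{k+1}:

  H_0: rank C_0 − rank ∂_1 = 3 − 0 = 3, and there is no ∂_1, so H_0 = Z^3.

H_0 ≅ Z^3.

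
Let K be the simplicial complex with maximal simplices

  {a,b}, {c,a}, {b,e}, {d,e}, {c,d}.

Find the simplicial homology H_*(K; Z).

H_0 ≅ Z,  H_1 ≅ Z.

Order the vertices as a < b < c < d < e. Listing each simplex with vertices in this order, K has dimension 1 with simplices:

  0-simplices (5): a, b, c, d, e
  1-simplices (5): ab, ac, be, cd, de

giving chain groups C_0 ≅ Z^5, C_1 ≅ Z^5.

The boundary map ∂_1: C_1 → C_0 sends each edge [p,q] (with p < q) to q − p. For instance
  ∂ab = b − a.
This gives a 5×5 integer matrix of rank 4; reducing to Smith normal form yields diagonal entries (1,1,1,1).

Now H_k = ker ∂_k / im ∂_{k+1}, so:

  H_0: rank C_0 − rank ∂_1 = 5 − 4 = 1, and the invariant factors of ∂_1 are all 1, so H_0 ≅ Z.
  H_1: rank ker ∂_1 − rank ∂_2 = (5 − 4) − 0 = 1, and there is no ∂_2, so H_1 ≅ Z.

As a check, the Euler characteristic is 5 − 5 = 0, which agrees with 1 − 1 = 0.
(K is a triangulation of the circle S^1.)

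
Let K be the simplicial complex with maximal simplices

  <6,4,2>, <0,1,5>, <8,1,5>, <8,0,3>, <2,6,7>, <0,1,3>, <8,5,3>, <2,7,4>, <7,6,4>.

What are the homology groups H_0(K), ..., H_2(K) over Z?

Take the total order 0 < 1 < 2 < 3 < 4 < 5 < 6 < 7 < 8 on the vertex set. Then K (dimension 2) consists of the simplices:

  0-simplices (9): [0], [1], [2], [3], [4], [5], [6], [7], [8]
  1-simplices (16): [0,1], [0,3], [0,5], [0,8], [1,3], [1,5], [1,8], [2,4], [2,6], [2,7], [3,5], [3,8], [4,6], [4,7], [5,8], [6,7]
  2-simplices (9): [0,1,3], [0,1,5], [0,3,8], [1,5,8], [2,4,6], [2,4,7], [2,6,7], [3,5,8], [4,6,7]

giving chain groups C_0 ≅ Z^9, C_1 ≅ Z^16, C_2 ≅ Z^9.

∂_1: C_1 → C_0 maps an edge to its endpoints' difference, ∂[p,q] = q − p. For instance
  ∂[0,8] = [8] − [0].
As a 9×16 matrix over Z this has rank 7, with invariant factors (1,1,1,1,1,1,1).

The boundary map ∂_2: C_2 → C_1 acts by ∂[p,q,r] = [q,r] − [p,r] + [p,q]. For instance
  ∂[3,5,8] = [5,8] − [3,8] + [3,5],
  ∂[4,6,7] = [6,7] − [4,7] + [4,6].
This gives a 16×9 integer matrix of rank 8; reducing to Smith normal form yields diagonal entries (1,1,1,1,1,1,1,1).

From H_k ≅ ker(∂_k) / im(∂_{k+1}) we obtain:

  H_0: rank C_0 − rank ∂_1 = 9 − 7 = 2, and the invariant factors of ∂_1 are all 1, so H_0 = Z^2.
  H_1: rank ker ∂_1 − rank ∂_2 = (16 − 7) − 8 = 1, and the invariant factors of ∂_2 are all 1, so H_1 = Z.
  H_2: rank ker ∂_2 − rank ∂_3 = (9 − 8) − 0 = 1, and there is no ∂_3, so H_2 = Z.

H_0 = Z^2,  H_1 = Z,  H_2 = Z.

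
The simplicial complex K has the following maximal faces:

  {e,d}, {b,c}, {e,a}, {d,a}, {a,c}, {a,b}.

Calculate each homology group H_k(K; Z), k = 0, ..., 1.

Take the total order a < b < c < d < e on the vertex set. Then K (dimension 1) consists of the simplices:

  0-simplices (5): a, b, c, d, e
  1-simplices (6): ab, ac, ad, ae, bc, de

Hence C_0 ≅ Z^5, C_1 ≅ Z^6.

Boundary ∂_1: C_1 → C_0 sends each edge [p,q] (with p < q) to q − p.
As a 5×6 matrix over Z this has rank 4, with invariant factors (1,1,1,1).

Now H_k = ker ∂_k / im ∂_{k+1}, so:

  H_0: rank C_0 − rank ∂_1 = 5 − 4 = 1, and the invariant factors of ∂_1 are all 1, so H_0 ≅ Z.
  H_1: rank ker ∂_1 − rank ∂_2 = (6 − 4) − 0 = 2, and there is no ∂_2, so H_1 ≅ Z^2.

H_0 ≅ Z,  H_1 ≅ Z^2.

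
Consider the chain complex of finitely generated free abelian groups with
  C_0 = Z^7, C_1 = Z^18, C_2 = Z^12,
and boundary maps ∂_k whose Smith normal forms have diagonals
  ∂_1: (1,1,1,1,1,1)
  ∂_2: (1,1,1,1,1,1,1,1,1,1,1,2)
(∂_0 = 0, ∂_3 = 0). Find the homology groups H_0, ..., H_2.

H_0: b_0 = 7 − 0 − 6 = 1; torsion from ∂_1 factors > 1: none. So H_0 ≅ Z.
H_1: b_1 = 18 − 6 − 12 = 0; torsion from ∂_2 factors > 1: [2]. So H_1 ≅ Z/2Z.
H_2: b_2 = 12 − 12 − 0 = 0; torsion from ∂_3 factors > 1: none. So H_2 ≅ 0.

H_0 ≅ Z,  H_1 ≅ Z/2Z,  H_2 = 0.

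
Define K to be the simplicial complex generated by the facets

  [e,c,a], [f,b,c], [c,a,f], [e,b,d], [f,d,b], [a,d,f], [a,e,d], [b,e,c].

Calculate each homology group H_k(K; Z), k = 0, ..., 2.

H_0 ≅ Z,  H_1 = 0,  H_2 ≅ Z.

We work with the vertex ordering a < b < c < d < e < f. The simplices of K, each written with vertices in increasing order, are:

  0-simplices (6): a, b, c, d, e, f
  1-simplices (12): ac, ad, ae, af, bc, bd, be, bf, ce, cf, de, df
  2-simplices (8): ace, acf, ade, adf, bce, bcf, bde, bdf

so the chain groups are C_0 ≅ Z^6, C_1 ≅ Z^12, C_2 ≅ Z^8.

∂_1: C_1 → C_0 sends each edge [p,q] (with p < q) to q − p. For instance
  ∂ad = d − a.
As a 6×12 matrix over Z this has rank 5, with invariant factors (1,1,1,1,1).

∂_2: C_2 → C_1 sends each 2-simplex [p,q,r] to [q,r] − [p,r] + [p,q]. For instance
  ∂acf = cf − af + ac,
  ∂ace = ce − ae + ac.
This gives a 12×8 integer matrix of rank 7; reducing to Smith normal form yields diagonal entries (1,1,1,1,1,1,1).

Now H_k = ker ∂_k / im ∂_{k+1}, so:

  H_0: rank C_0 − rank ∂_1 = 6 − 5 = 1, and the invariant factors of ∂_1 are all 1, so H_0 = Z.
  H_1: rank ker ∂_1 − rank ∂_2 = (12 − 5) − 7 = 0, and the invariant factors of ∂_2 are all 1, so H_1 = 0.
  H_2: rank ker ∂_2 − rank ∂_3 = (8 − 7) − 0 = 1, and there is no ∂_3, so H_2 = Z.

(K is a triangulation of the 2-sphere S^2.)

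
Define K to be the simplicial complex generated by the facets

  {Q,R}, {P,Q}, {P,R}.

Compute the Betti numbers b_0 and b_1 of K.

Fix the vertex order P < Q < R and write every simplex with vertices in increasing order. Then dim K = 1 and the simplices of K are:

  0-simplices (3): P, Q, R
  1-simplices (3): PQ, PR, QR

giving chain groups C_0 ≅ Z^3, C_1 ≅ Z^3.

∂_1: C_1 → C_0 is given by ∂[p,q] = [q] − [p].
As a 3×3 matrix over Z this has rank 2, with invariant factors (1,1).

Reading off H_k = ker ∂_k / im ∂_{k+1}:

  H_0: rank C_0 − rank ∂_1 = 3 − 2 = 1, and the invariant factors of ∂_1 are all 1, so H_0 ≅ Z.
  H_1: rank ker ∂_1 − rank ∂_2 = (3 − 2) − 0 = 1, and there is no ∂_2, so H_1 ≅ Z.

(K is a triangulation of the circle S^1.)

Hence the Betti numbers are b_0 = 1, b_1 = 1.

b_0 = 1, b_1 = 1.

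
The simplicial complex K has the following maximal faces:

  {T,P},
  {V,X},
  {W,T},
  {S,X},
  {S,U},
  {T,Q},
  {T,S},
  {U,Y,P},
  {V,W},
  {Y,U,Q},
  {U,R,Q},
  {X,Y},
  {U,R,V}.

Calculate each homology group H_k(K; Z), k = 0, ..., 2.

Order the vertices as P < Q < R < S < T < U < V < W < X < Y. Listing each simplex with vertices in this order, K has dimension 2 with simplices:

  0-simplices (10): P, Q, R, S, T, U, V, W, X, Y
  1-simplices (18): PT, PU, PY, QR, QT, QU, QY, RU, RV, ST, SU, SX, TW, UV, UY, VW, VX, XY
  2-simplices (4): PUY, QRU, QUY, RUV

so the chain groups are C_0 ≅ Z^10, C_1 ≅ Z^18, C_2 ≅ Z^4.

Boundary ∂_1: C_1 → C_0 sends each edge [p,q] (with p < q) to q − p. For instance
  ∂RV = V − R.
As a 10×18 matrix over Z this has rank 9, with invariant factors (1,1,1,1,1,1,1,1,1).

Boundary ∂_2: C_2 → C_1 maps a triangle to the signed sum of its edges. For instance
  ∂RUV = UV − RV + RU,
  ∂QRU = RU − QU + QR.
As a 18×4 matrix over Z this has rank 4, with invariant factors (1,1,1,1).

Now H_k = ker ∂_k / im ∂_{k+1}, so:

  H_0: rank C_0 − rank ∂_1 = 10 − 9 = 1, and the invariant factors of ∂_1 are all 1, so H_0 = Z.
  H_1: rank ker ∂_1 − rank ∂_2 = (18 − 9) − 4 = 5, and the invariant factors of ∂_2 are all 1, so H_1 = Z^5.
  H_2: rank ker ∂_2 − rank ∂_3 = (4 − 4) − 0 = 0, and there is no ∂_3, so H_2 = 0.

H_0 ≅ Z,  H_1 ≅ Z^5,  H_2 = 0.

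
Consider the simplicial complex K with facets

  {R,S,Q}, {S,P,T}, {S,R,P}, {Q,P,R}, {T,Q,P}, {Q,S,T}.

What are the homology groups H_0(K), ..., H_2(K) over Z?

We work with the vertex ordering P < Q < R < S < T. The simplices of K, each written with vertices in increasing order, are:

  0-simplices (5): P, Q, R, S, T
  1-simplices (9): PQ, PR, PS, PT, QR, QS, QT, RS, ST
  2-simplices (6): PQR, PQT, PRS, PST, QRS, QST

so the chain groups are C_0 ≅ Z^5, C_1 ≅ Z^9, C_2 ≅ Z^6.

∂_1: C_1 → C_0 maps an edge to its endpoints' difference, ∂[p,q] = q − p.
This gives a 5×9 integer matrix of rank 4; reducing to Smith normal form yields diagonal entries (1,1,1,1).

∂_2: C_2 → C_1 acts by ∂[p,q,r] = [q,r] − [p,r] + [p,q]. For instance
  ∂PRS = RS − PS + PR,
  ∂QRS = RS − QS + QR.
This gives a 9×6 integer matrix of rank 5; reducing to Smith normal form yields diagonal entries (1,1,1,1,1).

From H_k ≅ ker(∂_k) / im(∂_{k+1}) we obtain:

  H_0: rank C_0 − rank ∂_1 = 5 − 4 = 1, and the invariant factors of ∂_1 are all 1, so H_0 = Z.
  H_1: rank ker ∂_1 − rank ∂_2 = (9 − 4) − 5 = 0, and the invariant factors of ∂_2 are all 1, so H_1 = 0.
  H_2: rank ker ∂_2 − rank ∂_3 = (6 − 5) − 0 = 1, and there is no ∂_3, so H_2 = Z.

H_0 = Z,  H_1 = 0,  H_2 = Z.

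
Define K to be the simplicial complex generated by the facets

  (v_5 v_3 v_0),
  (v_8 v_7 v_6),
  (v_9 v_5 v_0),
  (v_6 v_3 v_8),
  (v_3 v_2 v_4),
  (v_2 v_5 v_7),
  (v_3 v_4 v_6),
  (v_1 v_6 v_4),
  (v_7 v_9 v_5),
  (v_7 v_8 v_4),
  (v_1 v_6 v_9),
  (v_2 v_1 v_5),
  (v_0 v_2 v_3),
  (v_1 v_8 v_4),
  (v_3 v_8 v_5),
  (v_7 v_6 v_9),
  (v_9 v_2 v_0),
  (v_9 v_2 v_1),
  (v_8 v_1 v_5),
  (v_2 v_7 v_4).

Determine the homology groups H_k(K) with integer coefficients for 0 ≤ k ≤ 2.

Take the total order v_0 < v_1 < v_2 < v_3 < v_4 < v_5 < v_6 < v_7 < v_8 < v_9 on the vertex set. Then K (dimension 2) consists of the simplices:

  0-simplices (10): [v_0], [v_1], [v_2], [v_3], [v_4], [v_5], [v_6], [v_7], [v_8], [v_9]
  1-simplices (30): (30 of them)
  2-simplices (20): (20 of them)

Hence C_0 ≅ Z^10, C_1 ≅ Z^30, C_2 ≅ Z^20.

Boundary ∂_1: C_1 → C_0 maps an edge to its endpoints' difference, ∂[p,q] = q − p.
The 10×30 boundary matrix has rank 9 and Smith normal form diag(1,1,1,1,1,1,1,1,1).

Boundary ∂_2: C_2 → C_1 sends each 2-simplex [p,q,r] to [q,r] − [p,r] + [p,q]. For instance
  ∂[v_3,v_5,v_8] = [v_5,v_8] − [v_3,v_8] + [v_3,v_5],
  ∂[v_1,v_6,v_9] = [v_6,v_9] − [v_1,v_9] + [v_1,v_6].
The resulting 30×20 matrix has rank 20, and its Smith normal form has invariant factors (1,1,1,1,1,1,1,1,1,1,1,1,1,1,1,1,1,1,1,2).

Reading off H_k = ker ∂_k / im ∂_{k+1}:

  H_0: rank C_0 − rank ∂_1 = 10 − 9 = 1, and the invariant factors of ∂_1 are all 1, so H_0 = Z.
  H_1: rank ker ∂_1 − rank ∂_2 = (30 − 9) − 20 = 1, and ∂_2 has invariant factor 2 > 1, so H_1 = Z ⊕ Z/2.
  H_2: rank ker ∂_2 − rank ∂_3 = (20 − 20) − 0 = 0, and there is no ∂_3, so H_2 = 0.

As a check, the Euler characteristic is 10 − 30 + 20 = 0, which agrees with 1 − 1 + 0 = 0.

H_0 = Z,  H_1 = Z ⊕ Z/2,  H_2 = 0.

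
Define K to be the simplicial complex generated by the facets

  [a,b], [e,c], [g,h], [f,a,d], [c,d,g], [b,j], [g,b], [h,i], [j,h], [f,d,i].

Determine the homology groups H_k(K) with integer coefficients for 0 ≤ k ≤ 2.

We work with the vertex ordering a < b < c < d < e < f < g < h < i < j. The simplices of K, each written with vertices in increasing order, are:

  0-simplices (10): a, b, c, d, e, f, g, h, i, j
  1-simplices (15): ab, ad, af, bg, bj, cd, ce, cg, df, dg, di, fi, gh, hi, hj
  2-simplices (3): adf, cdg, dfi

so the chain groups are C_0 ≅ Z^10, C_1 ≅ Z^15, C_2 ≅ Z^3.

Boundary ∂_1: C_1 → C_0 is given by ∂[p,q] = [q] − [p]. For instance
  ∂cg = g − c.
As a 10×15 matrix over Z this has rank 9, with invariant factors (1,1,1,1,1,1,1,1,1).

Boundary ∂_2: C_2 → C_1 acts by ∂[p,q,r] = [q,r] − [p,r] + [p,q]. For instance
  ∂dfi = fi − di + df,
  ∂cdg = dg − cg + cd.
The 15×3 boundary matrix has rank 3 and Smith normal form diag(1,1,1).

Computing H_k = (kernel of ∂_k) / (image of ∂_{k+1}):

  H_0: rank C_0 − rank ∂_1 = 10 − 9 = 1, and the invariant factors of ∂_1 are all 1, so H_0 = Z.
  H_1: rank ker ∂_1 − rank ∂_2 = (15 − 9) − 3 = 3, and the invariant factors of ∂_2 are all 1, so H_1 = Z^3.
  H_2: rank ker ∂_2 − rank ∂_3 = (3 − 3) − 0 = 0, and there is no ∂_3, so H_2 = 0.

H_0 ≅ Z,  H_1 ≅ Z^3,  H_2 = 0.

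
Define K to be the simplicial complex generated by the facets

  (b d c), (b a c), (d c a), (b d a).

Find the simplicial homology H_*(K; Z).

H_0 = Z,  H_1 = 0,  H_2 = Z.

K has 4 vertices, 6 edges, 4 triangles.
rank ∂_0 = 0, rank ∂_1 = 3 ⇒ b_0 = 4 − 0 − 3 = 1; all invariant factors of ∂_1 are 1 so no torsion. So H_0 = Z.
rank ∂_1 = 3, rank ∂_2 = 3 ⇒ b_1 = 6 − 3 − 3 = 0; all invariant factors of ∂_2 are 1 so no torsion. So H_1 = 0.
rank ∂_2 = 3, rank ∂_3 = 0 ⇒ b_2 = 4 − 3 − 0 = 1. So H_2 = Z.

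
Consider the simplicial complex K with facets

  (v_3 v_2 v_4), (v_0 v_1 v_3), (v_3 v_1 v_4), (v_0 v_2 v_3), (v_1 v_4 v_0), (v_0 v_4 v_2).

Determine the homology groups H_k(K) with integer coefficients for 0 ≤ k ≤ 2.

Order the vertices as v_0 < v_1 < v_2 < v_3 < v_4. Listing each simplex with vertices in this order, K has dimension 2 with simplices:

  0-simplices (5): [v_0], [v_1], [v_2], [v_3], [v_4]
  1-simplices (9): [v_0,v_1], [v_0,v_2], [v_0,v_3], [v_0,v_4], [v_1,v_3], [v_1,v_4], [v_2,v_3], [v_2,v_4], [v_3,v_4]
  2-simplices (6): [v_0,v_1,v_3], [v_0,v_1,v_4], [v_0,v_2,v_3], [v_0,v_2,v_4], [v_1,v_3,v_4], [v_2,v_3,v_4]

giving chain groups C_0 ≅ Z^5, C_1 ≅ Z^9, C_2 ≅ Z^6.

Boundary ∂_1: C_1 → C_0 sends each edge [p,q] (with p < q) to q − p.
The 5×9 boundary matrix has rank 4 and Smith normal form diag(1,1,1,1).

Boundary ∂_2: C_2 → C_1 acts by ∂[p,q,r] = [q,r] − [p,r] + [p,q]. For instance
  ∂[v_0,v_1,v_3] = [v_1,v_3] − [v_0,v_3] + [v_0,v_1],
  ∂[v_0,v_2,v_3] = [v_2,v_3] − [v_0,v_3] + [v_0,v_2].
The 9×6 boundary matrix has rank 5 and Smith normal form diag(1,1,1,1,1).

Now H_k = ker ∂_k / im ∂_{k+1}, so:

  H_0: rank C_0 − rank ∂_1 = 5 − 4 = 1, and the invariant factors of ∂_1 are all 1, so H_0 = Z.
  H_1: rank ker ∂_1 − rank ∂_2 = (9 − 4) − 5 = 0, and the invariant factors of ∂_2 are all 1, so H_1 = 0.
  H_2: rank ker ∂_2 − rank ∂_3 = (6 − 5) − 0 = 1, and there is no ∂_3, so H_2 = Z.

(K is a triangulation of the 2-sphere S^2.)

H_0 = Z,  H_1 = 0,  H_2 = Z.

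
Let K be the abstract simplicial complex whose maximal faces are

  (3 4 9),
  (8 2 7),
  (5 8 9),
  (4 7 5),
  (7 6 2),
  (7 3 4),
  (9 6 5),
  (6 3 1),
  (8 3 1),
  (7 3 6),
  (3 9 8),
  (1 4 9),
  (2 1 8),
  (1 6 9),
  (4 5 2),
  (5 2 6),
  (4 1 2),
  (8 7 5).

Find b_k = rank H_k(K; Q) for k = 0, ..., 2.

K has 9 vertices, 27 edges, 18 triangles.
rank ∂_0 = 0, rank ∂_1 = 8 ⇒ b_0 = 9 − 0 − 8 = 1; all invariant factors of ∂_1 are 1 so no torsion. So H_0 ≅ Z.
rank ∂_1 = 8, rank ∂_2 = 18 ⇒ b_1 = 27 − 8 − 18 = 1; ∂_2 has invariant factor(s) [2] giving torsion. So H_1 ≅ Z ⊕ Z/2Z.
rank ∂_2 = 18, rank ∂_3 = 0 ⇒ b_2 = 18 − 18 − 0 = 0. So H_2 ≅ 0.

b_0 = 1, b_1 = 1, b_2 = 0.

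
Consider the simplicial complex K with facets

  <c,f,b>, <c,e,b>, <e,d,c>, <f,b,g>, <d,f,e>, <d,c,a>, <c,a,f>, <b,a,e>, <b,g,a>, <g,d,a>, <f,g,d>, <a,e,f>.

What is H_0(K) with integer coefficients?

Take the total order a < b < c < d < e < f < g on the vertex set. Then K (dimension 2) consists of the simplices:

  0-simplices (7): a, b, c, d, e, f, g
  1-simplices (18): ab, ac, ad, ae, af, ag, bc, be, bf, bg, cd, ce, cf, de, df, dg, ef, fg
  2-simplices (12): abe, abg, acd, acf, adg, aef, bce, bcf, bfg, cde, def, dfg

giving chain groups C_0 ≅ Z^7, C_1 ≅ Z^18, C_2 ≅ Z^12.

The boundary map ∂_1: C_1 → C_0 is given by ∂[p,q] = [q] − [p]. For instance
  ∂ac = c − a.
This gives a 7×18 integer matrix of rank 6; reducing to Smith normal form yields diagonal entries (1,1,1,1,1,1).

The boundary map ∂_2: C_2 → C_1 acts by ∂[p,q,r] = [q,r] − [p,r] + [p,q]. For instance
  ∂bfg = fg − bg + bf,
  ∂acd = cd − ad + ac.
The 18×12 boundary matrix has rank 12 and Smith normal form diag(1,1,1,1,1,1,1,1,1,1,1,2).

Computing H_k = (kernel of ∂_k) / (image of ∂_{k+1}):

  H_0: rank C_0 − rank ∂_1 = 7 − 6 = 1, and the invariant factors of ∂_1 are all 1, so H_0 ≅ Z.

H_0 = Z.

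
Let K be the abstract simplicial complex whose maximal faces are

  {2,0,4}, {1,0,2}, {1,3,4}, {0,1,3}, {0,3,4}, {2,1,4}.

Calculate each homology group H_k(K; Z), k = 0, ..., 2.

H_0 ≅ Z,  H_1 = 0,  H_2 ≅ Z.

Order the vertices as 0 < 1 < 2 < 3 < 4. Listing each simplex with vertices in this order, K has dimension 2 with simplices:

  0-simplices (5): [0], [1], [2], [3], [4]
  1-simplices (9): [0,1], [0,2], [0,3], [0,4], [1,2], [1,3], [1,4], [2,4], [3,4]
  2-simplices (6): [0,1,2], [0,1,3], [0,2,4], [0,3,4], [1,2,4], [1,3,4]

giving chain groups C_0 ≅ Z^5, C_1 ≅ Z^9, C_2 ≅ Z^6.

Boundary ∂_1: C_1 → C_0 maps an edge to its endpoints' difference, ∂[p,q] = q − p. For instance
  ∂[0,3] = [3] − [0].
The resulting 5×9 matrix has rank 4, and its Smith normal form has invariant factors (1,1,1,1).

∂_2: C_2 → C_1 sends each 2-simplex [p,q,r] to [q,r] − [p,r] + [p,q]. For instance
  ∂[0,3,4] = [3,4] − [0,4] + [0,3],
  ∂[1,3,4] = [3,4] − [1,4] + [1,3].
As a 9×6 matrix over Z this has rank 5, with invariant factors (1,1,1,1,1).

Reading off H_k = ker ∂_k / im ∂_{k+1}:

  H_0: rank C_0 − rank ∂_1 = 5 − 4 = 1, and the invariant factors of ∂_1 are all 1, so H_0 = Z.
  H_1: rank ker ∂_1 − rank ∂_2 = (9 − 4) − 5 = 0, and the invariant factors of ∂_2 are all 1, so H_1 = 0.
  H_2: rank ker ∂_2 − rank ∂_3 = (6 − 5) − 0 = 1, and there is no ∂_3, so H_2 = Z.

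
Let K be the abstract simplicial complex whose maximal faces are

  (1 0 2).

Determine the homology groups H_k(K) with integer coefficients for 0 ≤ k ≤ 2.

H_0 ≅ Z,  H_1 = 0,  H_2 = 0.

Take the total order 0 < 1 < 2 on the vertex set. Then K (dimension 2) consists of the simplices:

  0-simplices (3): [0], [1], [2]
  1-simplices (3): [0,1], [0,2], [1,2]
  2-simplices (1): [0,1,2]

Hence C_0 ≅ Z^3, C_1 ≅ Z^3, C_2 ≅ Z^1.

∂_1: C_1 → C_0 sends each edge [p,q] (with p < q) to q − p. For instance
  ∂[1,2] = [2] − [1].
The 3×3 boundary matrix has rank 2 and Smith normal form diag(1,1).

∂_2: C_2 → C_1 sends each 2-simplex [p,q,r] to [q,r] − [p,r] + [p,q]. For instance
  ∂[0,1,2] = [1,2] − [0,2] + [0,1].
The resulting 3×1 matrix has rank 1, and its Smith normal form has invariant factors (1).

Now H_k = ker ∂_k / im ∂_{k+1}, so:

  H_0: rank C_0 − rank ∂_1 = 3 − 2 = 1, and the invariant factors of ∂_1 are all 1, so H_0 ≅ Z.
  H_1: rank ker ∂_1 − rank ∂_2 = (3 − 2) − 1 = 0, and the invariant factors of ∂_2 are all 1, so H_1 ≅ 0.
  H_2: rank ker ∂_2 − rank ∂_3 = (1 − 1) − 0 = 0, and there is no ∂_3, so H_2 ≅ 0.

As a check, the Euler characteristic is 3 − 3 + 1 = 1, which agrees with 1 − 0 + 0 = 1.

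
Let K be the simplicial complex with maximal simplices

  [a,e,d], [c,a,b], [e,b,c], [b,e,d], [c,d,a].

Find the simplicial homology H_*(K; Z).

K has 5 vertices, 10 edges, 5 triangles.
rank ∂_0 = 0, rank ∂_1 = 4 ⇒ b_0 = 5 − 0 − 4 = 1; all invariant factors of ∂_1 are 1 so no torsion. So H_0 ≅ Z.
rank ∂_1 = 4, rank ∂_2 = 5 ⇒ b_1 = 10 − 4 − 5 = 1; all invariant factors of ∂_2 are 1 so no torsion. So H_1 ≅ Z.
rank ∂_2 = 5, rank ∂_3 = 0 ⇒ b_2 = 5 − 5 − 0 = 0. So H_2 ≅ 0.

H_0 = Z,  H_1 = Z,  H_2 = 0.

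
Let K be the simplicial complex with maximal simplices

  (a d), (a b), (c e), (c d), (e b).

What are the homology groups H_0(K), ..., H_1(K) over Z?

Take the total order a < b < c < d < e on the vertex set. Then K (dimension 1) consists of the simplices:

  0-simplices (5): a, b, c, d, e
  1-simplices (5): ab, ad, be, cd, ce

so the chain groups are C_0 ≅ Z^5, C_1 ≅ Z^5.

The boundary map ∂_1: C_1 → C_0 is given by ∂[p,q] = [q] − [p].
The 5×5 boundary matrix has rank 4 and Smith normal form diag(1,1,1,1).

From H_k ≅ ker(∂_k) / im(∂_{k+1}) we obtain:

  H_0: rank C_0 − rank ∂_1 = 5 − 4 = 1, and the invariant factors of ∂_1 are all 1, so H_0 = Z.
  H_1: rank ker ∂_1 − rank ∂_2 = (5 − 4) − 0 = 1, and there is no ∂_2, so H_1 = Z.

H_0 ≅ Z,  H_1 ≅ Z.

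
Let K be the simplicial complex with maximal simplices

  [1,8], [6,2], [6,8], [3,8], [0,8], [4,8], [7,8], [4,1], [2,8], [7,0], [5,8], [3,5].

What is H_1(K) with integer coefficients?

H_1 ≅ Z^4.

Order the vertices as 0 < 1 < 2 < 3 < 4 < 5 < 6 < 7 < 8. Listing each simplex with vertices in this order, K has dimension 1 with simplices:

  0-simplices (9): [0], [1], [2], [3], [4], [5], [6], [7], [8]
  1-simplices (12): [0,7], [0,8], [1,4], [1,8], [2,6], [2,8], [3,5], [3,8], [4,8], [5,8], [6,8], [7,8]

so the chain groups are C_0 ≅ Z^9, C_1 ≅ Z^12.

∂_1: C_1 → C_0 maps an edge to its endpoints' difference, ∂[p,q] = q − p. For instance
  ∂[1,4] = [4] − [1].
The 9×12 boundary matrix has rank 8 and Smith normal form diag(1,1,1,1,1,1,1,1).

Computing H_k = (kernel of ∂_k) / (image of ∂_{k+1}):

  H_1: rank ker ∂_1 − rank ∂_2 = (12 − 8) − 0 = 4, and there is no ∂_2, so H_1 ≅ Z^4.

(K is a triangulation of a wedge of 4 circles.)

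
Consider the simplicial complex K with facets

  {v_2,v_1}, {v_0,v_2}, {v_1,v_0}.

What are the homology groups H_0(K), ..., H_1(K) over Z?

H_0 = Z,  H_1 = Z.

K has 3 vertices, 3 edges.
rank ∂_0 = 0, rank ∂_1 = 2 ⇒ b_0 = 3 − 0 − 2 = 1; all invariant factors of ∂_1 are 1 so no torsion. So H_0 ≅ Z.
rank ∂_1 = 2, rank ∂_2 = 0 ⇒ b_1 = 3 − 2 − 0 = 1. So H_1 ≅ Z.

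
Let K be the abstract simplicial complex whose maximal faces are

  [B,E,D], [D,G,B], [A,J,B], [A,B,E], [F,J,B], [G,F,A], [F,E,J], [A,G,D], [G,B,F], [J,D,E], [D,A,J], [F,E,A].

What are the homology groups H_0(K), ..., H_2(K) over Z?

H_0 ≅ Z,  H_1 ≅ Z/2,  H_2 = 0.

We work with the vertex ordering A < B < D < E < F < G < J. The simplices of K, each written with vertices in increasing order, are:

  0-simplices (7): A, B, D, E, F, G, J
  1-simplices (18): AB, AD, AE, AF, AG, AJ, BD, BE, BF, BG, BJ, DE, DG, DJ, EF, EJ, FG, FJ
  2-simplices (12): ABE, ABJ, ADG, ADJ, AEF, AFG, BDE, BDG, BFG, BFJ, DEJ, EFJ

Hence C_0 ≅ Z^7, C_1 ≅ Z^18, C_2 ≅ Z^12.

The boundary map ∂_1: C_1 → C_0 sends each edge [p,q] (with p < q) to q − p.
This gives a 7×18 integer matrix of rank 6; reducing to Smith normal form yields diagonal entries (1,1,1,1,1,1).

∂_2: C_2 → C_1 acts by ∂[p,q,r] = [q,r] − [p,r] + [p,q]. For instance
  ∂ABJ = BJ − AJ + AB,
  ∂ABE = BE − AE + AB.
This gives a 18×12 integer matrix of rank 12; reducing to Smith normal form yields diagonal entries (1,1,1,1,1,1,1,1,1,1,1,2).

Computing H_k = (kernel of ∂_k) / (image of ∂_{k+1}):

  H_0: rank C_0 − rank ∂_1 = 7 − 6 = 1, and the invariant factors of ∂_1 are all 1, so H_0 = Z.
  H_1: rank ker ∂_1 − rank ∂_2 = (18 − 6) − 12 = 0, and ∂_2 has invariant factor 2 > 1, so H_1 = Z/2.
  H_2: rank ker ∂_2 − rank ∂_3 = (12 − 12) − 0 = 0, and there is no ∂_3, so H_2 = 0.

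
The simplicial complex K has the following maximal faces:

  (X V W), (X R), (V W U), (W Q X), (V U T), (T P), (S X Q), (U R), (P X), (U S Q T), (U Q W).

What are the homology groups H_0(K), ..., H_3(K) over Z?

H_0 = Z,  H_1 = Z^2,  H_2 = 0,  H_3 = 0.

Order the vertices as P < Q < R < S < T < U < V < W < X. Listing each simplex with vertices in this order, K has dimension 3 with simplices:

  0-simplices (9): P, Q, R, S, T, U, V, W, X
  1-simplices (19): PT, PX, QS, QT, QU, QW, QX, RU, RX, ST, SU, SX, TU, TV, UV, UW, VW, VX, WX
  2-simplices (10): QST, QSU, QSX, QTU, QUW, QWX, STU, TUV, UVW, VWX
  3-simplices (1): QSTU

giving chain groups C_0 ≅ Z^9, C_1 ≅ Z^19, C_2 ≅ Z^10, C_3 ≅ Z^1.

The boundary map ∂_1: C_1 → C_0 is given by ∂[p,q] = [q] − [p]. For instance
  ∂TU = U − T.
The 9×19 boundary matrix has rank 8 and Smith normal form diag(1,1,1,1,1,1,1,1).

The boundary map ∂_2: C_2 → C_1 acts by ∂[p,q,r] = [q,r] − [p,r] + [p,q]. For instance
  ∂QTU = TU − QU + QT,
  ∂QSX = SX − QX + QS.
As a 19×10 matrix over Z this has rank 9, with invariant factors (1,1,1,1,1,1,1,1,1).

∂_3: C_3 → C_2 sends each 3-simplex σ to the alternating sum Σ_i (−1)^i (σ with its i-th vertex removed). For instance
  ∂QSTU = STU − QTU + QSU − QST.
The 10×1 boundary matrix has rank 1 and Smith normal form diag(1).

Reading off H_k = ker ∂_k / im ∂_{k+1}:

  H_0: rank C_0 − rank ∂_1 = 9 − 8 = 1, and the invariant factors of ∂_1 are all 1, so H_0 = Z.
  H_1: rank ker ∂_1 − rank ∂_2 = (19 − 8) − 9 = 2, and the invariant factors of ∂_2 are all 1, so H_1 = Z^2.
  H_2: rank ker ∂_2 − rank ∂_3 = (10 − 9) − 1 = 0, and the invariant factors of ∂_3 are all 1, so H_2 = 0.
  H_3: rank ker ∂_3 − rank ∂_4 = (1 − 1) − 0 = 0, and there is no ∂_4, so H_3 = 0.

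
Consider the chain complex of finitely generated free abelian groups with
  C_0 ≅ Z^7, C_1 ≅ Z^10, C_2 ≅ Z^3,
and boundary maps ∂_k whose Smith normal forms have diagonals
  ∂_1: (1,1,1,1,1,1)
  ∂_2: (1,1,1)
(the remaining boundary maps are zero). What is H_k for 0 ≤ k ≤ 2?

H_0 = Z,  H_1 = Z,  H_2 = 0.

H_0: b_0 = 7 − 0 − 6 = 1; torsion from ∂_1 factors > 1: none. So H_0 = Z.
H_1: b_1 = 10 − 6 − 3 = 1; torsion from ∂_2 factors > 1: none. So H_1 = Z.
H_2: b_2 = 3 − 3 − 0 = 0; torsion from ∂_3 factors > 1: none. So H_2 = 0.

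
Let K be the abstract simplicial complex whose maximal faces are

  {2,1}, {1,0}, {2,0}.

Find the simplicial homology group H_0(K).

Take the total order 0 < 1 < 2 on the vertex set. Then K (dimension 1) consists of the simplices:

  0-simplices (3): [0], [1], [2]
  1-simplices (3): [0,1], [0,2], [1,2]

giving chain groups C_0 ≅ Z^3, C_1 ≅ Z^3.

∂_1: C_1 → C_0 is given by ∂[p,q] = [q] − [p]. For instance
  ∂[0,1] = [1] − [0].
The resulting 3×3 matrix has rank 2, and its Smith normal form has invariant factors (1,1).

From H_k ≅ ker(∂_k) / im(∂_{k+1}) we obtain:

  H_0: rank C_0 − rank ∂_1 = 3 − 2 = 1, and the invariant factors of ∂_1 are all 1, so H_0 ≅ Z.

(K is a triangulation of the circle S^1.)

H_0 = Z.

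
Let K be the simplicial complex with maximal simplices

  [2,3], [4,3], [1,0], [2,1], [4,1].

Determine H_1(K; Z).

We work with the vertex ordering 0 < 1 < 2 < 3 < 4. The simplices of K, each written with vertices in increasing order, are:

  0-simplices (5): [0], [1], [2], [3], [4]
  1-simplices (5): [0,1], [1,2], [1,4], [2,3], [3,4]

so the chain groups are C_0 ≅ Z^5, C_1 ≅ Z^5.

∂_1: C_1 → C_0 sends each edge [p,q] (with p < q) to q − p. For instance
  ∂[1,4] = [4] − [1].
The resulting 5×5 matrix has rank 4, and its Smith normal form has invariant factors (1,1,1,1).

Computing H_k = (kernel of ∂_k) / (image of ∂_{k+1}):

  H_1: rank ker ∂_1 − rank ∂_2 = (5 − 4) − 0 = 1, and there is no ∂_2, so H_1 ≅ Z.

H_1 = Z.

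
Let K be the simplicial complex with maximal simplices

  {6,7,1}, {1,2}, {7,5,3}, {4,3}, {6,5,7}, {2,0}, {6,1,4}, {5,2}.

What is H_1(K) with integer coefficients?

H_1 ≅ Z^2.

K has 8 vertices, 13 edges, 4 triangles.
rank ∂_1 = 7, rank ∂_2 = 4 ⇒ b_1 = 13 − 7 − 4 = 2; all invariant factors of ∂_2 are 1 so no torsion. So H_1 = Z^2.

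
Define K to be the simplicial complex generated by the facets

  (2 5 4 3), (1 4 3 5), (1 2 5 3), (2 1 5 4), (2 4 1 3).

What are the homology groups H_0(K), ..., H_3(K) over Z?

H_0 ≅ Z,  H_1 = 0,  H_2 = 0,  H_3 ≅ Z.

Order the vertices as 1 < 2 < 3 < 4 < 5. Listing each simplex with vertices in this order, K has dimension 3 with simplices:

  0-simplices (5): [1], [2], [3], [4], [5]
  1-simplices (10): [1,2], [1,3], [1,4], [1,5], [2,3], [2,4], [2,5], [3,4], [3,5], [4,5]
  2-simplices (10): [1,2,3], [1,2,4], [1,2,5], [1,3,4], [1,3,5], [1,4,5], [2,3,4], [2,3,5], [2,4,5], [3,4,5]
  3-simplices (5): [1,2,3,4], [1,2,3,5], [1,2,4,5], [1,3,4,5], [2,3,4,5]

Hence C_0 ≅ Z^5, C_1 ≅ Z^10, C_2 ≅ Z^10, C_3 ≅ Z^5.

The boundary map ∂_1: C_1 → C_0 is given by ∂[p,q] = [q] − [p]. For instance
  ∂[1,3] = [3] − [1].
This gives a 5×10 integer matrix of rank 4; reducing to Smith normal form yields diagonal entries (1,1,1,1).

Boundary ∂_2: C_2 → C_1 sends each 2-simplex [p,q,r] to [q,r] − [p,r] + [p,q]. For instance
  ∂[2,3,4] = [3,4] − [2,4] + [2,3],
  ∂[1,4,5] = [4,5] − [1,5] + [1,4].
The resulting 10×10 matrix has rank 6, and its Smith normal form has invariant factors (1,1,1,1,1,1).

Boundary ∂_3: C_3 → C_2 sends each 3-simplex σ to the alternating sum Σ_i (−1)^i (σ with its i-th vertex removed). For instance
  ∂[1,2,3,4] = [2,3,4] − [1,3,4] + [1,2,4] − [1,2,3],
  ∂[2,3,4,5] = [3,4,5] − [2,4,5] + [2,3,5] − [2,3,4].
The resulting 10×5 matrix has rank 4, and its Smith normal form has invariant factors (1,1,1,1).

Reading off H_k = ker ∂_k / im ∂_{k+1}:

  H_0: rank C_0 − rank ∂_1 = 5 − 4 = 1, and the invariant factors of ∂_1 are all 1, so H_0 ≅ Z.
  H_1: rank ker ∂_1 − rank ∂_2 = (10 − 4) − 6 = 0, and the invariant factors of ∂_2 are all 1, so H_1 ≅ 0.
  H_2: rank ker ∂_2 − rank ∂_3 = (10 − 6) − 4 = 0, and the invariant factors of ∂_3 are all 1, so H_2 ≅ 0.
  H_3: rank ker ∂_3 − rank ∂_4 = (5 − 4) − 0 = 1, and there is no ∂_4, so H_3 ≅ Z.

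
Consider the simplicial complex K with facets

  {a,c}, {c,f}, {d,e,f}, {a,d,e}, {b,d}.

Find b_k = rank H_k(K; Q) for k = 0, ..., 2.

b_0 = 1, b_1 = 1, b_2 = 0.

Take the total order a < b < c < d < e < f on the vertex set. Then K (dimension 2) consists of the simplices:

  0-simplices (6): a, b, c, d, e, f
  1-simplices (8): ac, ad, ae, bd, cf, de, df, ef
  2-simplices (2): ade, def

giving chain groups C_0 ≅ Z^6, C_1 ≅ Z^8, C_2 ≅ Z^2.

Boundary ∂_1: C_1 → C_0 sends each edge [p,q] (with p < q) to q − p. For instance
  ∂bd = d − b.
As a 6×8 matrix over Z this has rank 5, with invariant factors (1,1,1,1,1).

The boundary map ∂_2: C_2 → C_1 acts by ∂[p,q,r] = [q,r] − [p,r] + [p,q]. For instance
  ∂ade = de − ae + ad,
  ∂def = ef − df + de.
The resulting 8×2 matrix has rank 2, and its Smith normal form has invariant factors (1,1).

Computing H_k = (kernel of ∂_k) / (image of ∂_{k+1}):

  H_0: rank C_0 − rank ∂_1 = 6 − 5 = 1, and the invariant factors of ∂_1 are all 1, so H_0 = Z.
  H_1: rank ker ∂_1 − rank ∂_2 = (8 − 5) − 2 = 1, and the invariant factors of ∂_2 are all 1, so H_1 = Z.
  H_2: rank ker ∂_2 − rank ∂_3 = (2 − 2) − 0 = 0, and there is no ∂_3, so H_2 = 0.

Hence the Betti numbers are b_0 = 1, b_1 = 1, b_2 = 0.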